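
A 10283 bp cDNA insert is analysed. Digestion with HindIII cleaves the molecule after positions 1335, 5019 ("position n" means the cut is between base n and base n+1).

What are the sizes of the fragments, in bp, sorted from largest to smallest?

Linear molecule, 2 cuts → 3 fragments:
  1335 − 0 = 1335 bp
  5019 − 1335 = 3684 bp
  10283 − 5019 = 5264 bp
Sorted largest to smallest: 5264, 3684, 1335 bp.

5264, 3684, 1335 bp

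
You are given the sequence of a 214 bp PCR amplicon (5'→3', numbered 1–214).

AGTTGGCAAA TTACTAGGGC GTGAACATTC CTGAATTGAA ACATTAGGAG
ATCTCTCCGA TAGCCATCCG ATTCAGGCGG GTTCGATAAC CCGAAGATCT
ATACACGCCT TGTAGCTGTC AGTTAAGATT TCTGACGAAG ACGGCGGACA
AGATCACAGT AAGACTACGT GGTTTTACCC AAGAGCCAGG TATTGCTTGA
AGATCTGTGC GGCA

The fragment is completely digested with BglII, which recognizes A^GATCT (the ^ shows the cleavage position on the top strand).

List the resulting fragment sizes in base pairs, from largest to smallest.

106, 49, 46, 13 bp

BglII sites (AGATCT) start at positions 49, 95, 201.
BglII cuts after the first base of each site, so after positions 49, 95, 201.
Linear molecule, 3 cuts → 4 fragments:
  1–49 → 49 bp
  50–95 → 46 bp
  96–201 → 106 bp
  202–214 → 13 bp
Sorted largest to smallest: 106, 49, 46, 13 bp.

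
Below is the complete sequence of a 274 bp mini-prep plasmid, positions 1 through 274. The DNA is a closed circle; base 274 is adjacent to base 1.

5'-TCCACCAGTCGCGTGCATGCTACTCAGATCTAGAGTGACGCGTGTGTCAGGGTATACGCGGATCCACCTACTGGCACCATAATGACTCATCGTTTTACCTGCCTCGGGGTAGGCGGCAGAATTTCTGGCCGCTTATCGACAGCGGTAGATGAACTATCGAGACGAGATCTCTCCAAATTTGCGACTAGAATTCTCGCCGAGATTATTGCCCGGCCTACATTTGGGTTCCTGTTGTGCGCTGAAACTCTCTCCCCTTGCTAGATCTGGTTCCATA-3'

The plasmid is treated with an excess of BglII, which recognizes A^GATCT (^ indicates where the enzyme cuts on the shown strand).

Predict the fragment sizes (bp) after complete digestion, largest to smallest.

BglII sites (AGATCT) start at positions 26, 165, 260.
BglII cuts after the first base of each site, so after positions 26, 165, 260.
Circular molecule, 3 cuts → 3 fragments:
  27–165 → 139 bp
  166–260 → 95 bp
  261–274 then 1–26 → 14 + 26 = 40 bp
Sorted largest to smallest: 139, 95, 40 bp.

139, 95, 40 bp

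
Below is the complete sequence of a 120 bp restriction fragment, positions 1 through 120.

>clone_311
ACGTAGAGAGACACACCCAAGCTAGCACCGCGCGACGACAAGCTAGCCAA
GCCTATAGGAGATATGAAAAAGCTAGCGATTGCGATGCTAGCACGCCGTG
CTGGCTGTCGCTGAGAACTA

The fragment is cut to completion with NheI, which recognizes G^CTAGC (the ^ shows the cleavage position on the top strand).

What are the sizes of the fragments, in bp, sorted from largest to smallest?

33, 30, 21, 21, 15 bp

NheI sites (GCTAGC) start at positions 21, 42, 72, 87.
NheI cuts after the first base of each site, so after positions 21, 42, 72, 87.
Linear molecule, 4 cuts → 5 fragments:
  1–21 → 21 bp
  22–42 → 21 bp
  43–72 → 30 bp
  73–87 → 15 bp
  88–120 → 33 bp
Sorted largest to smallest: 33, 30, 21, 21, 15 bp.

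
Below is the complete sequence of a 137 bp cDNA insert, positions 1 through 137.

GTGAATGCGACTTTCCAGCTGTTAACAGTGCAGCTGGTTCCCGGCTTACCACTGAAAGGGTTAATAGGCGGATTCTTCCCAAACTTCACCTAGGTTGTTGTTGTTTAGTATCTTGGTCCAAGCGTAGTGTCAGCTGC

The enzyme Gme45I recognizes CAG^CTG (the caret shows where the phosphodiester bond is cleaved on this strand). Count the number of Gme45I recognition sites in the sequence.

CAGCTG occurs starting at positions 16, 31, 131.
Gme45I cuts at 3 sites.

3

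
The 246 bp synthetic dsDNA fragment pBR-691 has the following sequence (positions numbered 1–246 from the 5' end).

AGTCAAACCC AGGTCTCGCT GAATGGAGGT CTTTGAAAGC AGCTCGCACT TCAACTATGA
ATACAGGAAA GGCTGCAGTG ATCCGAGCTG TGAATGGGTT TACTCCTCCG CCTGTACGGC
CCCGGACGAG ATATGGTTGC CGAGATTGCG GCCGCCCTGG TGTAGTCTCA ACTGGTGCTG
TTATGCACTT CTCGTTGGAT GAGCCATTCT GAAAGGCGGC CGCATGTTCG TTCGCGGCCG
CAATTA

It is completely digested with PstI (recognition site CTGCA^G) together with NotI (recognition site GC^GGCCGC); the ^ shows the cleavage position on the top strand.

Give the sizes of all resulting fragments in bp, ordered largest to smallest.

77, 72, 68, 18, 11 bp

The PstI site (CTGCAG) starts at position 73.
PstI cuts after base 5 of each site (before the last base), so after position 77.
NotI sites (GCGGCCGC) start at positions 148, 216, 234.
NotI cuts after base 2 of each site, so after positions 149, 217, 235.
Combined cut positions: 77, 149, 217, 235.
Linear molecule, 4 cuts → 5 fragments:
  1–77 → 77 bp
  78–149 → 72 bp
  150–217 → 68 bp
  218–235 → 18 bp
  236–246 → 11 bp
Sorted largest to smallest: 77, 72, 68, 18, 11 bp.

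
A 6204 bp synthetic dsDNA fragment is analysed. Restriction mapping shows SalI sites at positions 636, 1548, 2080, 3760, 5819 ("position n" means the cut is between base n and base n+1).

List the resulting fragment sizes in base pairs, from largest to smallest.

2059, 1680, 912, 636, 532, 385 bp

Linear molecule, 5 cuts → 6 fragments:
  636 − 0 = 636 bp
  1548 − 636 = 912 bp
  2080 − 1548 = 532 bp
  3760 − 2080 = 1680 bp
  5819 − 3760 = 2059 bp
  6204 − 5819 = 385 bp
Sorted largest to smallest: 2059, 1680, 912, 636, 532, 385 bp.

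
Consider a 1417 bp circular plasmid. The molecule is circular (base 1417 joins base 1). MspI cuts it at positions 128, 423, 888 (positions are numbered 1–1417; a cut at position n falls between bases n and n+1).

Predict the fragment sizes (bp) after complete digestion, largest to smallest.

Circular molecule, 3 cuts → 3 fragments:
  423 − 128 = 295 bp
  888 − 423 = 465 bp
  wrap: 1417 − 888 + 128 = 657 bp
Sorted largest to smallest: 657, 465, 295 bp.

657, 465, 295 bp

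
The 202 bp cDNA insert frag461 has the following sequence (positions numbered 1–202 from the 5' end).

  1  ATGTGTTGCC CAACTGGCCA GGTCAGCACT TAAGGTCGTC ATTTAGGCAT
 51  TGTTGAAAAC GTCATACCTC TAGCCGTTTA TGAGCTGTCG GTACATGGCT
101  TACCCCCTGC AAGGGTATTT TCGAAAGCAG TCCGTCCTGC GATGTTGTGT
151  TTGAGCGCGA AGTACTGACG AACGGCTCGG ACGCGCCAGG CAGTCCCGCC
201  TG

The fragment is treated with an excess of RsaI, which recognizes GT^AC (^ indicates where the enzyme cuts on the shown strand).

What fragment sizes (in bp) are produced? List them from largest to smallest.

92, 71, 39 bp

RsaI sites (GTAC) start at positions 91, 162.
RsaI cuts after base 2 of each site, so after positions 92, 163.
Linear molecule, 2 cuts → 3 fragments:
  1–92 → 92 bp
  93–163 → 71 bp
  164–202 → 39 bp
Sorted largest to smallest: 92, 71, 39 bp.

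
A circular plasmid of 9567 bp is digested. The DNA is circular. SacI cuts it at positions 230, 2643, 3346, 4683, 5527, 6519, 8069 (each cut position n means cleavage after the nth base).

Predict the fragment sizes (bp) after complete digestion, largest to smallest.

Circular molecule, 7 cuts → 7 fragments:
  2643 − 230 = 2413 bp
  3346 − 2643 = 703 bp
  4683 − 3346 = 1337 bp
  5527 − 4683 = 844 bp
  6519 − 5527 = 992 bp
  8069 − 6519 = 1550 bp
  wrap: 9567 − 8069 + 230 = 1728 bp
Sorted largest to smallest: 2413, 1728, 1550, 1337, 992, 844, 703 bp.

2413, 1728, 1550, 1337, 992, 844, 703 bp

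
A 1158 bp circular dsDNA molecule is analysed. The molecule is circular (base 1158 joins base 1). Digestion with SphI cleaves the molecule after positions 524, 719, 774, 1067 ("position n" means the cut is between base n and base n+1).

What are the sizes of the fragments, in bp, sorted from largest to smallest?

Circular molecule, 4 cuts → 4 fragments:
  719 − 524 = 195 bp
  774 − 719 = 55 bp
  1067 − 774 = 293 bp
  wrap: 1158 − 1067 + 524 = 615 bp
Sorted largest to smallest: 615, 293, 195, 55 bp.

615, 293, 195, 55 bp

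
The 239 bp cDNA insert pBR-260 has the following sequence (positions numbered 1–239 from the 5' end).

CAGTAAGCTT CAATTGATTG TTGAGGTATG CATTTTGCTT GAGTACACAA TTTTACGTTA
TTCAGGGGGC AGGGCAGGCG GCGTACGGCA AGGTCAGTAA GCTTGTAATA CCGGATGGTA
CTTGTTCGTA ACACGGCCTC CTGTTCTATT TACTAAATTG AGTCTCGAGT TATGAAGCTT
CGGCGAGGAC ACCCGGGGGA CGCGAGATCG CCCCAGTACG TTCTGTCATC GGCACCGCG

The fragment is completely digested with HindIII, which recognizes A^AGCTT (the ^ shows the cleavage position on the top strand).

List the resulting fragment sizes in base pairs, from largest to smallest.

HindIII sites (AAGCTT) start at positions 5, 99, 175.
HindIII cuts after the first base of each site, so after positions 5, 99, 175.
Linear molecule, 3 cuts → 4 fragments:
  1–5 → 5 bp
  6–99 → 94 bp
  100–175 → 76 bp
  176–239 → 64 bp
Sorted largest to smallest: 94, 76, 64, 5 bp.

94, 76, 64, 5 bp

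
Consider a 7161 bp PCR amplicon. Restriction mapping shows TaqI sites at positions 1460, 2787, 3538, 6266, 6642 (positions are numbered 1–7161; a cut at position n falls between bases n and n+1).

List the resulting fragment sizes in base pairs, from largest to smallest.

Linear molecule, 5 cuts → 6 fragments:
  1460 − 0 = 1460 bp
  2787 − 1460 = 1327 bp
  3538 − 2787 = 751 bp
  6266 − 3538 = 2728 bp
  6642 − 6266 = 376 bp
  7161 − 6642 = 519 bp
Sorted largest to smallest: 2728, 1460, 1327, 751, 519, 376 bp.

2728, 1460, 1327, 751, 519, 376 bp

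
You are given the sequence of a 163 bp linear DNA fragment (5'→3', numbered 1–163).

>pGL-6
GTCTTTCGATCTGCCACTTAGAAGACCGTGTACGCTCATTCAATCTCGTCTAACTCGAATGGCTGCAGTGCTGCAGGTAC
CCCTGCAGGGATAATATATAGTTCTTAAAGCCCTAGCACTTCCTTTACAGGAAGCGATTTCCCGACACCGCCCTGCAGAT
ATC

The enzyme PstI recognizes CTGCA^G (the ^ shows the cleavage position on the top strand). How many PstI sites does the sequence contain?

CTGCAG occurs starting at positions 63, 71, 83, 153.
PstI cuts at 4 sites.

4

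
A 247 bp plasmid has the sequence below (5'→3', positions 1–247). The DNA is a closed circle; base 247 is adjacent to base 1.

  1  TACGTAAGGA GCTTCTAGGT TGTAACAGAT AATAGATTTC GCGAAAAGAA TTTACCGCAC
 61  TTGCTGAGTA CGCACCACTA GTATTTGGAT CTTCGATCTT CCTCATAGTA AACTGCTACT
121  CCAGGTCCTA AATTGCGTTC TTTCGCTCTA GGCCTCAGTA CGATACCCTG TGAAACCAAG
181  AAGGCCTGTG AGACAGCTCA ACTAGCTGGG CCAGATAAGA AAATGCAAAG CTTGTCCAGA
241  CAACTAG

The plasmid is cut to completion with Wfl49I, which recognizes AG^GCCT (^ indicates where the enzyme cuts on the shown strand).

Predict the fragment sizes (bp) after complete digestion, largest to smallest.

215, 32 bp

Wfl49I sites (AGGCCT) start at positions 150, 182.
Wfl49I cuts after base 2 of each site, so after positions 151, 183.
Circular molecule, 2 cuts → 2 fragments:
  152–183 → 32 bp
  184–247 then 1–151 → 64 + 151 = 215 bp
Sorted largest to smallest: 215, 32 bp.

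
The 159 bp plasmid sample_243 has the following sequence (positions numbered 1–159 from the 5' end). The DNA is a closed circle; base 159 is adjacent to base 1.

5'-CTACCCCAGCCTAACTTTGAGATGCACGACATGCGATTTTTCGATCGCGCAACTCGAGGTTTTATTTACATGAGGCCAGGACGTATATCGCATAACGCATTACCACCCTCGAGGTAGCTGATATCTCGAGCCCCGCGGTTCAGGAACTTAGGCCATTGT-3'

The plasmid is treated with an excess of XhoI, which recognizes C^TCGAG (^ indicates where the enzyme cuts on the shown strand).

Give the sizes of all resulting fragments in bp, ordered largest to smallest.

87, 55, 17 bp

XhoI sites (CTCGAG) start at positions 53, 108, 125.
XhoI cuts after the first base of each site, so after positions 53, 108, 125.
Circular molecule, 3 cuts → 3 fragments:
  54–108 → 55 bp
  109–125 → 17 bp
  126–159 then 1–53 → 34 + 53 = 87 bp
Sorted largest to smallest: 87, 55, 17 bp.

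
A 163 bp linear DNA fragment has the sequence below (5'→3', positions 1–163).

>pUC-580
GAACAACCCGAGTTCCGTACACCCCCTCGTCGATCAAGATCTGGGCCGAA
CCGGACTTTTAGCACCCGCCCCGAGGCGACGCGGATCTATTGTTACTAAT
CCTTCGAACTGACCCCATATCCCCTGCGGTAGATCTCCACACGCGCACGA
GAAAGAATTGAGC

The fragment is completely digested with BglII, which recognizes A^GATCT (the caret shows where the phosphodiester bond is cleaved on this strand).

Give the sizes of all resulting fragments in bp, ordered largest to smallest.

94, 37, 32 bp

BglII sites (AGATCT) start at positions 37, 131.
BglII cuts after the first base of each site, so after positions 37, 131.
Linear molecule, 2 cuts → 3 fragments:
  1–37 → 37 bp
  38–131 → 94 bp
  132–163 → 32 bp
Sorted largest to smallest: 94, 37, 32 bp.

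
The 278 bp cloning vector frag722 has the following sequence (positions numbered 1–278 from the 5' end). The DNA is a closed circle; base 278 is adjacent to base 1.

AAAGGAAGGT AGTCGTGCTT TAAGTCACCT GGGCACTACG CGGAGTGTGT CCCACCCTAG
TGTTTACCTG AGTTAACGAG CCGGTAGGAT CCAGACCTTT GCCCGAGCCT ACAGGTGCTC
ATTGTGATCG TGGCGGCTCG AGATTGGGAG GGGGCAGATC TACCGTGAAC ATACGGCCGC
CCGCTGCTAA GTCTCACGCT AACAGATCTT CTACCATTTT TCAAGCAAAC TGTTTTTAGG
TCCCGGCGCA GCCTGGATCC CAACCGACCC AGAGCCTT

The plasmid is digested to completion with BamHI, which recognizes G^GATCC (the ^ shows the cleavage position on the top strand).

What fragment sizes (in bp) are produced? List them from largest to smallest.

168, 110 bp

BamHI sites (GGATCC) start at positions 87, 255.
BamHI cuts after the first base of each site, so after positions 87, 255.
Circular molecule, 2 cuts → 2 fragments:
  88–255 → 168 bp
  256–278 then 1–87 → 23 + 87 = 110 bp
Sorted largest to smallest: 168, 110 bp.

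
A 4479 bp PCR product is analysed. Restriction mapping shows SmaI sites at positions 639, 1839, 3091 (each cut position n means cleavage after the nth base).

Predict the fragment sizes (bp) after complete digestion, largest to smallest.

Linear molecule, 3 cuts → 4 fragments:
  639 − 0 = 639 bp
  1839 − 639 = 1200 bp
  3091 − 1839 = 1252 bp
  4479 − 3091 = 1388 bp
Sorted largest to smallest: 1388, 1252, 1200, 639 bp.

1388, 1252, 1200, 639 bp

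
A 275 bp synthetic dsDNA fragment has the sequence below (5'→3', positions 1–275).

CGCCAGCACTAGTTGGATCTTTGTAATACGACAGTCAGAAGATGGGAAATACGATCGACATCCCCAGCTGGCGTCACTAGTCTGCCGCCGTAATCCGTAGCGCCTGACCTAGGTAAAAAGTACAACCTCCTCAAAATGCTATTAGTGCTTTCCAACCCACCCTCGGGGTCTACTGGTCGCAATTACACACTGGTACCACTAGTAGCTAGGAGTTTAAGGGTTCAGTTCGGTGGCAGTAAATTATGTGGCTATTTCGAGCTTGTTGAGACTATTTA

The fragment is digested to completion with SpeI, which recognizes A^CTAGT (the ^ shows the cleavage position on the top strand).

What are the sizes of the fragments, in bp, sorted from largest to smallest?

122, 77, 68, 8 bp

SpeI sites (ACTAGT) start at positions 8, 76, 198.
SpeI cuts after the first base of each site, so after positions 8, 76, 198.
Linear molecule, 3 cuts → 4 fragments:
  1–8 → 8 bp
  9–76 → 68 bp
  77–198 → 122 bp
  199–275 → 77 bp
Sorted largest to smallest: 122, 77, 68, 8 bp.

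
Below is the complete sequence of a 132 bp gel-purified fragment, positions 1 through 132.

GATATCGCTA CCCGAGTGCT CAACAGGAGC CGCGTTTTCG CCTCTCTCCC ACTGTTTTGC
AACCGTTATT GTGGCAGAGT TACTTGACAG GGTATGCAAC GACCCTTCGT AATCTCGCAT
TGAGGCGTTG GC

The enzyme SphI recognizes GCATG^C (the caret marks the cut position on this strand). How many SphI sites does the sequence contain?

No occurrence of GCATGC is present in the sequence.
SphI does not cut: 0 sites.

0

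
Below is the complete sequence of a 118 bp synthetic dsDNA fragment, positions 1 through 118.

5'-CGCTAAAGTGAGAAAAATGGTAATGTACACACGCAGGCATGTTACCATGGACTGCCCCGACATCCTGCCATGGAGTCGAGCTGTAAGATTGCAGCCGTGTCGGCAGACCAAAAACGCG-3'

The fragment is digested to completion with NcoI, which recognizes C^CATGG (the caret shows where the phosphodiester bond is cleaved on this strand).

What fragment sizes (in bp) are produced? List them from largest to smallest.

NcoI sites (CCATGG) start at positions 45, 68.
NcoI cuts after the first base of each site, so after positions 45, 68.
Linear molecule, 2 cuts → 3 fragments:
  1–45 → 45 bp
  46–68 → 23 bp
  69–118 → 50 bp
Sorted largest to smallest: 50, 45, 23 bp.

50, 45, 23 bp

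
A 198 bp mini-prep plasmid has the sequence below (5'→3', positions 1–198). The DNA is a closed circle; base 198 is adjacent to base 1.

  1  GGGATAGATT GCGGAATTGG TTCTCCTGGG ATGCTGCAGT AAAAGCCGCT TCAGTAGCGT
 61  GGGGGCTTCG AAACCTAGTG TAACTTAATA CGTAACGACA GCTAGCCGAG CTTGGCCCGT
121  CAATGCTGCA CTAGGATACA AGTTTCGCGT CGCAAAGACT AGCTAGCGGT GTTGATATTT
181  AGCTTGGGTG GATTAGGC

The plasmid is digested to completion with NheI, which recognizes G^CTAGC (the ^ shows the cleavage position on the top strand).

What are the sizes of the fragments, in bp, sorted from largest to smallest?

NheI sites (GCTAGC) start at positions 101, 162.
NheI cuts after the first base of each site, so after positions 101, 162.
Circular molecule, 2 cuts → 2 fragments:
  102–162 → 61 bp
  163–198 then 1–101 → 36 + 101 = 137 bp
Sorted largest to smallest: 137, 61 bp.

137, 61 bp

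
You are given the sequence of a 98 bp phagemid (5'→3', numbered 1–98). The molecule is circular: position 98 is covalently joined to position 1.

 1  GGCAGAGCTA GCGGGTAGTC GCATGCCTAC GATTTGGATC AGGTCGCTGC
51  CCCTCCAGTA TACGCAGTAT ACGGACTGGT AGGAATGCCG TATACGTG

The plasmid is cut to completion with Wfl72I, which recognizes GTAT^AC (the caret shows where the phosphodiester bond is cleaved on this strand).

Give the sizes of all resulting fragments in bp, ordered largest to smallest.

Wfl72I sites (GTATAC) start at positions 58, 67, 90.
Wfl72I cuts after base 4 of each site, so after positions 61, 70, 93.
Circular molecule, 3 cuts → 3 fragments:
  62–70 → 9 bp
  71–93 → 23 bp
  94–98 then 1–61 → 5 + 61 = 66 bp
Sorted largest to smallest: 66, 23, 9 bp.

66, 23, 9 bp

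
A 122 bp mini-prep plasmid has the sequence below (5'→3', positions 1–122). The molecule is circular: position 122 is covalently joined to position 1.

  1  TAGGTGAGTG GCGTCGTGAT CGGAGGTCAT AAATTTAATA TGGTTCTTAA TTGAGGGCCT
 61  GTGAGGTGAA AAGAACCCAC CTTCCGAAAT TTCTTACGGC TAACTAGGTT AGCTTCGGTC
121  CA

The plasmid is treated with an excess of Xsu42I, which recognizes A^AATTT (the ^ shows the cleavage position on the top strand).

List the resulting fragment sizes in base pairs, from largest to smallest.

66, 56 bp

Xsu42I sites (AAATTT) start at positions 31, 87.
Xsu42I cuts after the first base of each site, so after positions 31, 87.
Circular molecule, 2 cuts → 2 fragments:
  32–87 → 56 bp
  88–122 then 1–31 → 35 + 31 = 66 bp
Sorted largest to smallest: 66, 56 bp.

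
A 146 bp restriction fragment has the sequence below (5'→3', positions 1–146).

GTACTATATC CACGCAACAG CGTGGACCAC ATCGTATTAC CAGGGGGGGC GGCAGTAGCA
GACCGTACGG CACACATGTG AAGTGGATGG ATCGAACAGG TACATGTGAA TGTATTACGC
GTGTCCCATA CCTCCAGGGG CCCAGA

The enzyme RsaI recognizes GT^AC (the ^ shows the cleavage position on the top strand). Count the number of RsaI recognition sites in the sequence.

3

GTAC occurs starting at positions 1, 65, 100.
RsaI cuts at 3 sites.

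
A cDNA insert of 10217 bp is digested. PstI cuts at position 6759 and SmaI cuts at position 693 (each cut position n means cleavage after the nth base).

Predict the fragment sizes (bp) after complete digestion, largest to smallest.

6066, 3458, 693 bp

Combined cut positions (sorted): 693, 6759.
Linear molecule, 2 cuts → 3 fragments:
  693 − 0 = 693 bp
  6759 − 693 = 6066 bp
  10217 − 6759 = 3458 bp
Sorted largest to smallest: 6066, 3458, 693 bp.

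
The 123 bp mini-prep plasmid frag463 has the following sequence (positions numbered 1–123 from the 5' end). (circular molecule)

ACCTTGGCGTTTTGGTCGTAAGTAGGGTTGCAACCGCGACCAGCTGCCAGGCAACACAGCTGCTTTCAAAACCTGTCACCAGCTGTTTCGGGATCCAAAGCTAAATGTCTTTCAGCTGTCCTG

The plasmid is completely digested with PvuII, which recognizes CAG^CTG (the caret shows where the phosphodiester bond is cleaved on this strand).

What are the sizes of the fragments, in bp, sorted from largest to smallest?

PvuII sites (CAGCTG) start at positions 41, 57, 80, 113.
PvuII cuts after base 3 of each site, so after positions 43, 59, 82, 115.
Circular molecule, 4 cuts → 4 fragments:
  44–59 → 16 bp
  60–82 → 23 bp
  83–115 → 33 bp
  116–123 then 1–43 → 8 + 43 = 51 bp
Sorted largest to smallest: 51, 33, 23, 16 bp.

51, 33, 23, 16 bp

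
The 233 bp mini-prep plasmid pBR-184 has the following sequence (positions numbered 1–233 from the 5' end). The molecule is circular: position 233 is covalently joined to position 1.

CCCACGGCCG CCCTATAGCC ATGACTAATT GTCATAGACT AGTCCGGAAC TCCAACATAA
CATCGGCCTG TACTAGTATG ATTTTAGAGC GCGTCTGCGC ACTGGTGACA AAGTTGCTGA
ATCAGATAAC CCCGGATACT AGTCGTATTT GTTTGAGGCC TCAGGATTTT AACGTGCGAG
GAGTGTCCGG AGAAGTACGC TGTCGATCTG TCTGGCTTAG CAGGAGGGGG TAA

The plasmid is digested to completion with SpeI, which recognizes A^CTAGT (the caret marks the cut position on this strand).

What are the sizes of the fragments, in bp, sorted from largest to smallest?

SpeI sites (ACTAGT) start at positions 38, 72, 138.
SpeI cuts after the first base of each site, so after positions 38, 72, 138.
Circular molecule, 3 cuts → 3 fragments:
  39–72 → 34 bp
  73–138 → 66 bp
  139–233 then 1–38 → 95 + 38 = 133 bp
Sorted largest to smallest: 133, 66, 34 bp.

133, 66, 34 bp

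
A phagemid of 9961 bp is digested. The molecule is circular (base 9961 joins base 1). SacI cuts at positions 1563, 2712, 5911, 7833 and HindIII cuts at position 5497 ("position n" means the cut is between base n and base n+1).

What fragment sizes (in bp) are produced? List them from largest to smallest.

Combined cut positions (sorted): 1563, 2712, 5497, 5911, 7833.
Circular molecule, 5 cuts → 5 fragments:
  2712 − 1563 = 1149 bp
  5497 − 2712 = 2785 bp
  5911 − 5497 = 414 bp
  7833 − 5911 = 1922 bp
  wrap: 9961 − 7833 + 1563 = 3691 bp
Sorted largest to smallest: 3691, 2785, 1922, 1149, 414 bp.

3691, 2785, 1922, 1149, 414 bp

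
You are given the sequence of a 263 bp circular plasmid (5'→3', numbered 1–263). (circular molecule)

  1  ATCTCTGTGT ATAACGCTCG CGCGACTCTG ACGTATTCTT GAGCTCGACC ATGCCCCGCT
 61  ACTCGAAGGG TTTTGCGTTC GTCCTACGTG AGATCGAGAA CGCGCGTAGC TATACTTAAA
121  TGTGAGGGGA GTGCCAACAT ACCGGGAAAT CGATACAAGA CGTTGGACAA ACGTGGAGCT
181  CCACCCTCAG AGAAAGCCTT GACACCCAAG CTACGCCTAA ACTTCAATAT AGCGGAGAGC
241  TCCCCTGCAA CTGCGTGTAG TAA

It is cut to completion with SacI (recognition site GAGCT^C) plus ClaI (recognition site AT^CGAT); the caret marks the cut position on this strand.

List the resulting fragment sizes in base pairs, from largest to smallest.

SacI sites (GAGCTC) start at positions 41, 176, 237.
SacI cuts after base 5 of each site (before the last base), so after positions 45, 180, 241.
The ClaI site (ATCGAT) starts at position 149.
ClaI cuts after base 2 of each site, so after position 150.
Combined cut positions: 45, 150, 180, 241.
Circular molecule, 4 cuts → 4 fragments:
  46–150 → 105 bp
  151–180 → 30 bp
  181–241 → 61 bp
  242–263 then 1–45 → 22 + 45 = 67 bp
Sorted largest to smallest: 105, 67, 61, 30 bp.

105, 67, 61, 30 bp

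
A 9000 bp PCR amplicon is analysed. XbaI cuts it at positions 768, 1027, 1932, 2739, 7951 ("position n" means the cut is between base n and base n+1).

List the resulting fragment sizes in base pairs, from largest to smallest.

5212, 1049, 905, 807, 768, 259 bp

Linear molecule, 5 cuts → 6 fragments:
  768 − 0 = 768 bp
  1027 − 768 = 259 bp
  1932 − 1027 = 905 bp
  2739 − 1932 = 807 bp
  7951 − 2739 = 5212 bp
  9000 − 7951 = 1049 bp
Sorted largest to smallest: 5212, 1049, 905, 807, 768, 259 bp.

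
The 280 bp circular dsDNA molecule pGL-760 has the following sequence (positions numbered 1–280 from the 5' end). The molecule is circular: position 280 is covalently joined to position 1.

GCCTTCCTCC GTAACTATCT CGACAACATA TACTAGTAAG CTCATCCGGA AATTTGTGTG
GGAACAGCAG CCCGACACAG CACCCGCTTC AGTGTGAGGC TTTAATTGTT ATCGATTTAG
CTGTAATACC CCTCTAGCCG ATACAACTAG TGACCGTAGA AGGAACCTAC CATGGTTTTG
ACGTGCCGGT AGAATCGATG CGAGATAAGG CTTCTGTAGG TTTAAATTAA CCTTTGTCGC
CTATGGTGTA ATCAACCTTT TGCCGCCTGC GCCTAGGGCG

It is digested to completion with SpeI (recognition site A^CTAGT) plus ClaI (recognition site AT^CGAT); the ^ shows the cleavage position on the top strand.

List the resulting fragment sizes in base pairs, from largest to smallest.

117, 80, 49, 34 bp

SpeI sites (ACTAGT) start at positions 32, 146.
SpeI cuts after the first base of each site, so after positions 32, 146.
ClaI sites (ATCGAT) start at positions 111, 194.
ClaI cuts after base 2 of each site, so after positions 112, 195.
Combined cut positions: 32, 112, 146, 195.
Circular molecule, 4 cuts → 4 fragments:
  33–112 → 80 bp
  113–146 → 34 bp
  147–195 → 49 bp
  196–280 then 1–32 → 85 + 32 = 117 bp
Sorted largest to smallest: 117, 80, 49, 34 bp.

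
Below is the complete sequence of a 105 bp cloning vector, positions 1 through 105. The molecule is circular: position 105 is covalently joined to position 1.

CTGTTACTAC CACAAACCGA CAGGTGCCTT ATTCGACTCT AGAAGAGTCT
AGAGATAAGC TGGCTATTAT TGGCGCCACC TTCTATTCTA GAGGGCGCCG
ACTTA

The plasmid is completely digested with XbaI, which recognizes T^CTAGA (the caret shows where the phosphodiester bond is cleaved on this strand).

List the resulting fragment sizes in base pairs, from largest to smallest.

XbaI sites (TCTAGA) start at positions 38, 48, 87.
XbaI cuts after the first base of each site, so after positions 38, 48, 87.
Circular molecule, 3 cuts → 3 fragments:
  39–48 → 10 bp
  49–87 → 39 bp
  88–105 then 1–38 → 18 + 38 = 56 bp
Sorted largest to smallest: 56, 39, 10 bp.

56, 39, 10 bp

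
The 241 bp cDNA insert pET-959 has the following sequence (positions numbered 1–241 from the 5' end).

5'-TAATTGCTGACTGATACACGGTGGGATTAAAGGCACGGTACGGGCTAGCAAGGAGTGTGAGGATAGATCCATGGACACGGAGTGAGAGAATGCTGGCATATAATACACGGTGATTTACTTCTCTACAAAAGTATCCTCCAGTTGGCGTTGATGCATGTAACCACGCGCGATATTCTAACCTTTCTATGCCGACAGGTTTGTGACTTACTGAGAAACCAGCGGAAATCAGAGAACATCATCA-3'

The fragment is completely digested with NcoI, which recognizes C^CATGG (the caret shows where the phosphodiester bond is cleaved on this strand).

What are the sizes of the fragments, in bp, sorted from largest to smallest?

The NcoI site (CCATGG) starts at position 69.
NcoI cuts after the first base of each site, so after position 69.
Linear molecule, 1 cut → 2 fragments:
  1–69 → 69 bp
  70–241 → 172 bp
Sorted largest to smallest: 172, 69 bp.

172, 69 bp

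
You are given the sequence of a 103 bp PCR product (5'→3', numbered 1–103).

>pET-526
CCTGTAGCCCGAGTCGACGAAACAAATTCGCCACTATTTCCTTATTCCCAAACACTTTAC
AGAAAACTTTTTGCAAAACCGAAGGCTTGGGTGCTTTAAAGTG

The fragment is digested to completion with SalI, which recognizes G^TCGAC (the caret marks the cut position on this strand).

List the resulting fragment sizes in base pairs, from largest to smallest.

90, 13 bp

The SalI site (GTCGAC) starts at position 13.
SalI cuts after the first base of each site, so after position 13.
Linear molecule, 1 cut → 2 fragments:
  1–13 → 13 bp
  14–103 → 90 bp
Sorted largest to smallest: 90, 13 bp.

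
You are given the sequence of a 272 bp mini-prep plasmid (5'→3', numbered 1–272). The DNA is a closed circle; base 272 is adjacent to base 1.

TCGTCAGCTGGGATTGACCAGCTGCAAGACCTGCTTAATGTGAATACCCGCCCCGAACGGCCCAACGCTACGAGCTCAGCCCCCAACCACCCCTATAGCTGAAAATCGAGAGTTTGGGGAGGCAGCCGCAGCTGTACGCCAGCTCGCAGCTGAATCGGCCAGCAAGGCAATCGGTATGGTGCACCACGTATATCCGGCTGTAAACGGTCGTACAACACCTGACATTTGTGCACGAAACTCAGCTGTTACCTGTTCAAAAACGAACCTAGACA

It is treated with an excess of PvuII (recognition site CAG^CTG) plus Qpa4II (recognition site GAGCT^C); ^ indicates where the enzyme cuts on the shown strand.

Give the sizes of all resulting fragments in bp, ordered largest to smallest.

93, 55, 55, 37, 18, 14 bp

PvuII sites (CAGCTG) start at positions 5, 19, 129, 147, 240.
PvuII cuts after base 3 of each site, so after positions 7, 21, 131, 149, 242.
The Qpa4II site (GAGCTC) starts at position 72.
Qpa4II cuts after base 5 of each site (before the last base), so after position 76.
Combined cut positions: 7, 21, 76, 131, 149, 242.
Circular molecule, 6 cuts → 6 fragments:
  8–21 → 14 bp
  22–76 → 55 bp
  77–131 → 55 bp
  132–149 → 18 bp
  150–242 → 93 bp
  243–272 then 1–7 → 30 + 7 = 37 bp
Sorted largest to smallest: 93, 55, 55, 37, 18, 14 bp.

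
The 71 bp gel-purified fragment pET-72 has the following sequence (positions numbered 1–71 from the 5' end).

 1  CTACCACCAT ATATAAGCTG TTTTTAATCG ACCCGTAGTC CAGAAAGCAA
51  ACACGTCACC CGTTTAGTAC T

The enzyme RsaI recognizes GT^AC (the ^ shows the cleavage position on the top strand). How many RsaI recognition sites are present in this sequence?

GTAC occurs starting at position 67.
RsaI cuts at 1 site.

1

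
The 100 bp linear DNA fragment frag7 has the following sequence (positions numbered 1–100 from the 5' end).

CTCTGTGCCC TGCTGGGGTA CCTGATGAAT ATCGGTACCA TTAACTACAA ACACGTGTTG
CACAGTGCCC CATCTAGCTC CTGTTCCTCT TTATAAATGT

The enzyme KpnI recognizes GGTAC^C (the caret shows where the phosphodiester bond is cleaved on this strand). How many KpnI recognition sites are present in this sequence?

GGTACC occurs starting at positions 17, 34.
KpnI cuts at 2 sites.

2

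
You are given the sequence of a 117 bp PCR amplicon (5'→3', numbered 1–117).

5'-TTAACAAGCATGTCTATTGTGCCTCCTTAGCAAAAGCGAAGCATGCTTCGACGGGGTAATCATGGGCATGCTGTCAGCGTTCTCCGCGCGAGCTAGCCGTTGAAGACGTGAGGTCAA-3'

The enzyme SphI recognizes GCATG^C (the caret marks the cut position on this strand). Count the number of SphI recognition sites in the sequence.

2

GCATGC occurs starting at positions 41, 66.
SphI cuts at 2 sites.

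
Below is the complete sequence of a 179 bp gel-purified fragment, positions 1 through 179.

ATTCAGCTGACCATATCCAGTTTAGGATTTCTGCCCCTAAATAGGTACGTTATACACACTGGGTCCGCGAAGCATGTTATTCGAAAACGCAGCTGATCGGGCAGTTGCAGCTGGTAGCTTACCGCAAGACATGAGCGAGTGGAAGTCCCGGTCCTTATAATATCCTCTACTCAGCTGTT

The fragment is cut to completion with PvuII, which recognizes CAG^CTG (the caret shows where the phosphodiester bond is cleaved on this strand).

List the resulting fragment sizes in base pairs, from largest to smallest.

86, 64, 18, 6, 5 bp

PvuII sites (CAGCTG) start at positions 4, 90, 108, 172.
PvuII cuts after base 3 of each site, so after positions 6, 92, 110, 174.
Linear molecule, 4 cuts → 5 fragments:
  1–6 → 6 bp
  7–92 → 86 bp
  93–110 → 18 bp
  111–174 → 64 bp
  175–179 → 5 bp
Sorted largest to smallest: 86, 64, 18, 6, 5 bp.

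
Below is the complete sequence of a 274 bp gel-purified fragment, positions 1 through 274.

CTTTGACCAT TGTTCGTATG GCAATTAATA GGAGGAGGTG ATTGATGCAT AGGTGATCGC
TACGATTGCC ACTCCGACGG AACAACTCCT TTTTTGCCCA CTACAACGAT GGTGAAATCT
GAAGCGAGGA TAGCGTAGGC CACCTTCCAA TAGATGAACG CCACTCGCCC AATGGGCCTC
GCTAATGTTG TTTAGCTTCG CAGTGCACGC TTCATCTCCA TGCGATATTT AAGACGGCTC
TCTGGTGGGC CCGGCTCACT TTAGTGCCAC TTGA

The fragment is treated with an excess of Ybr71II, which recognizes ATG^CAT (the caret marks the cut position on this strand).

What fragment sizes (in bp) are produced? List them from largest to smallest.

The Ybr71II site (ATGCAT) starts at position 45.
Ybr71II cuts after base 3 of each site, so after position 47.
Linear molecule, 1 cut → 2 fragments:
  1–47 → 47 bp
  48–274 → 227 bp
Sorted largest to smallest: 227, 47 bp.

227, 47 bp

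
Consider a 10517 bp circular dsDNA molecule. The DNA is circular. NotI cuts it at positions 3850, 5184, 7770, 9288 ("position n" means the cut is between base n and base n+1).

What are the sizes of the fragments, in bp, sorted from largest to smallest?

5079, 2586, 1518, 1334 bp

Circular molecule, 4 cuts → 4 fragments:
  5184 − 3850 = 1334 bp
  7770 − 5184 = 2586 bp
  9288 − 7770 = 1518 bp
  wrap: 10517 − 9288 + 3850 = 5079 bp
Sorted largest to smallest: 5079, 2586, 1518, 1334 bp.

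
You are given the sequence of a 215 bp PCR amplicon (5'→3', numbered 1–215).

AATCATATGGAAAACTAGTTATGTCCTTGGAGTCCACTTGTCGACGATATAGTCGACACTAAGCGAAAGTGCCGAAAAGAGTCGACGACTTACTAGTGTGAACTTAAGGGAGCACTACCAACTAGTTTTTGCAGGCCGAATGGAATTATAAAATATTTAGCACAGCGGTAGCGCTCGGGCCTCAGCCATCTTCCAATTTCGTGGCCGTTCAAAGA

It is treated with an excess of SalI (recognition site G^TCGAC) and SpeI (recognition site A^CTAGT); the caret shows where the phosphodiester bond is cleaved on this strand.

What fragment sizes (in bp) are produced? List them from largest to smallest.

94, 29, 29, 26, 14, 12, 11 bp

SalI sites (GTCGAC) start at positions 40, 52, 81.
SalI cuts after the first base of each site, so after positions 40, 52, 81.
SpeI sites (ACTAGT) start at positions 14, 92, 121.
SpeI cuts after the first base of each site, so after positions 14, 92, 121.
Combined cut positions: 14, 40, 52, 81, 92, 121.
Linear molecule, 6 cuts → 7 fragments:
  1–14 → 14 bp
  15–40 → 26 bp
  41–52 → 12 bp
  53–81 → 29 bp
  82–92 → 11 bp
  93–121 → 29 bp
  122–215 → 94 bp
Sorted largest to smallest: 94, 29, 29, 26, 14, 12, 11 bp.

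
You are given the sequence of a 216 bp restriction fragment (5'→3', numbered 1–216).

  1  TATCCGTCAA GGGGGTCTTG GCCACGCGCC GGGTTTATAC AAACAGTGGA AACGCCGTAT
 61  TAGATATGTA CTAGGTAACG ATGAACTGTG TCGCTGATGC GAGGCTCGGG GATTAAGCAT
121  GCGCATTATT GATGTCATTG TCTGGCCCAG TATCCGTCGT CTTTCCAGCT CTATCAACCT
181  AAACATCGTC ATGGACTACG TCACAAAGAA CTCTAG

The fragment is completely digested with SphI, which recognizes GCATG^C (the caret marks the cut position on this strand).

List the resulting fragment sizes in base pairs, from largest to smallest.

The SphI site (GCATGC) starts at position 117.
SphI cuts after base 5 of each site (before the last base), so after position 121.
Linear molecule, 1 cut → 2 fragments:
  1–121 → 121 bp
  122–216 → 95 bp
Sorted largest to smallest: 121, 95 bp.

121, 95 bp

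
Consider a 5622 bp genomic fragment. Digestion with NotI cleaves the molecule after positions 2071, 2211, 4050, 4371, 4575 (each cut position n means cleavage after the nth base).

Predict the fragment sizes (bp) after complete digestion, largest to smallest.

Linear molecule, 5 cuts → 6 fragments:
  2071 − 0 = 2071 bp
  2211 − 2071 = 140 bp
  4050 − 2211 = 1839 bp
  4371 − 4050 = 321 bp
  4575 − 4371 = 204 bp
  5622 − 4575 = 1047 bp
Sorted largest to smallest: 2071, 1839, 1047, 321, 204, 140 bp.

2071, 1839, 1047, 321, 204, 140 bp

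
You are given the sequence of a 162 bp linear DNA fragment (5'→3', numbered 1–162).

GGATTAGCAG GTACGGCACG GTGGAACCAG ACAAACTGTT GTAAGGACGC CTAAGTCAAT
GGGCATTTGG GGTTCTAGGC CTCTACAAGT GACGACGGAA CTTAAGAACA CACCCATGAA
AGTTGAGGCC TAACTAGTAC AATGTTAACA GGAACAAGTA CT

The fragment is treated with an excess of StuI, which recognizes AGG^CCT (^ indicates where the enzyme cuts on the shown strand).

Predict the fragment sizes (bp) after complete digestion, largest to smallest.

StuI sites (AGGCCT) start at positions 77, 126.
StuI cuts after base 3 of each site, so after positions 79, 128.
Linear molecule, 2 cuts → 3 fragments:
  1–79 → 79 bp
  80–128 → 49 bp
  129–162 → 34 bp
Sorted largest to smallest: 79, 49, 34 bp.

79, 49, 34 bp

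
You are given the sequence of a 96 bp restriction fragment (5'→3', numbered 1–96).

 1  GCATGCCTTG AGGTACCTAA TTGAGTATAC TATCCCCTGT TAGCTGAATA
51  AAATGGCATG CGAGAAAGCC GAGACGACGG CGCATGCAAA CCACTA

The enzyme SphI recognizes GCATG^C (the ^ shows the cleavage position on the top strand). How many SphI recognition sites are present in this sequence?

GCATGC occurs starting at positions 1, 56, 82.
SphI cuts at 3 sites.

3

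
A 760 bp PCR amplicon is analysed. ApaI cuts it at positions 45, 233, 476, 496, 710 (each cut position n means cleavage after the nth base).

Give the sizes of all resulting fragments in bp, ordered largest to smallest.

Linear molecule, 5 cuts → 6 fragments:
  45 − 0 = 45 bp
  233 − 45 = 188 bp
  476 − 233 = 243 bp
  496 − 476 = 20 bp
  710 − 496 = 214 bp
  760 − 710 = 50 bp
Sorted largest to smallest: 243, 214, 188, 50, 45, 20 bp.

243, 214, 188, 50, 45, 20 bp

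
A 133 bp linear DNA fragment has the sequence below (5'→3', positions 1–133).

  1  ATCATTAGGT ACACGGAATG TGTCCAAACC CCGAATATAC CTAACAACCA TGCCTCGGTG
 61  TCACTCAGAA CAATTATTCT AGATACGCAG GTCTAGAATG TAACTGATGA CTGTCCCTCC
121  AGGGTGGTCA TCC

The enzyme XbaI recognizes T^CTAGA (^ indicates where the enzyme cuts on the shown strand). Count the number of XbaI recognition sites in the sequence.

TCTAGA occurs starting at positions 78, 92.
XbaI cuts at 2 sites.

2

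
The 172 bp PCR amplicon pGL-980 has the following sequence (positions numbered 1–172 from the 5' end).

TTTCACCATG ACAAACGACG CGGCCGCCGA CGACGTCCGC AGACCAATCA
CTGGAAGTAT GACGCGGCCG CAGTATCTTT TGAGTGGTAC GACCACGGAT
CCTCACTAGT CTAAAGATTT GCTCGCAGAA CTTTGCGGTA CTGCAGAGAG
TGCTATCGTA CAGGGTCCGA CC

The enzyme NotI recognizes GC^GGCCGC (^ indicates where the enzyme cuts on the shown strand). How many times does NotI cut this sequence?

GCGGCCGC occurs starting at positions 20, 64.
NotI cuts at 2 sites.

2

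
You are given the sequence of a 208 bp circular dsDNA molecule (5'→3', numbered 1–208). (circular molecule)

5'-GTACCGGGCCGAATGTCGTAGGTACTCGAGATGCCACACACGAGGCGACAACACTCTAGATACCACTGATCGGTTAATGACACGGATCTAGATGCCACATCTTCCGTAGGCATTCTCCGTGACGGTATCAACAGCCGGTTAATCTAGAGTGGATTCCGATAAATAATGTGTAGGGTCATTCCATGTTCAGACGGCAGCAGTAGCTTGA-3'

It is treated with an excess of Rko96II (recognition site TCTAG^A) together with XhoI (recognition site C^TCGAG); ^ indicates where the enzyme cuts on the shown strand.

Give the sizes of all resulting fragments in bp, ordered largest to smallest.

Rko96II sites (TCTAGA) start at positions 55, 87, 143.
Rko96II cuts after base 5 of each site (before the last base), so after positions 59, 91, 147.
The XhoI site (CTCGAG) starts at position 25.
XhoI cuts after the first base of each site, so after position 25.
Combined cut positions: 25, 59, 91, 147.
Circular molecule, 4 cuts → 4 fragments:
  26–59 → 34 bp
  60–91 → 32 bp
  92–147 → 56 bp
  148–208 then 1–25 → 61 + 25 = 86 bp
Sorted largest to smallest: 86, 56, 34, 32 bp.

86, 56, 34, 32 bp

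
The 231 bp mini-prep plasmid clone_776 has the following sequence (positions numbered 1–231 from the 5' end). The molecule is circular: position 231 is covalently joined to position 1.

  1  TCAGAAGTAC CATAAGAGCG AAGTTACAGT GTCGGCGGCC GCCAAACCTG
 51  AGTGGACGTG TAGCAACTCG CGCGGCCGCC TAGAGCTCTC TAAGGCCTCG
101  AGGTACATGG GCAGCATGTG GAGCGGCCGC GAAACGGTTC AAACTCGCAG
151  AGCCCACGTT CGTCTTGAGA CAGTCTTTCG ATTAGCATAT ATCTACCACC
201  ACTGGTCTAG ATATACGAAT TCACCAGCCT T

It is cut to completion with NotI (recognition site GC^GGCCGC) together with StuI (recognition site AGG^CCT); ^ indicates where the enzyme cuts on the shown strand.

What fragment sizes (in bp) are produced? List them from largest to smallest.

143, 37, 29, 22 bp

NotI sites (GCGGCCGC) start at positions 35, 72, 123.
NotI cuts after base 2 of each site, so after positions 36, 73, 124.
The StuI site (AGGCCT) starts at position 93.
StuI cuts after base 3 of each site, so after position 95.
Combined cut positions: 36, 73, 95, 124.
Circular molecule, 4 cuts → 4 fragments:
  37–73 → 37 bp
  74–95 → 22 bp
  96–124 → 29 bp
  125–231 then 1–36 → 107 + 36 = 143 bp
Sorted largest to smallest: 143, 37, 29, 22 bp.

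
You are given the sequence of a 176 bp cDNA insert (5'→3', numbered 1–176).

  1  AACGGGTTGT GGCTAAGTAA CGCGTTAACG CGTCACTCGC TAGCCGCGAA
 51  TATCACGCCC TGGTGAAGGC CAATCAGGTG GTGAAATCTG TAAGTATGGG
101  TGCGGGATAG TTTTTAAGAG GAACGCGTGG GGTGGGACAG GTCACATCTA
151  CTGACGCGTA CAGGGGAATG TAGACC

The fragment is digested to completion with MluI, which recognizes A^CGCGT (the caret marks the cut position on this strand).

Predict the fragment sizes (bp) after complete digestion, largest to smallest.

MluI sites (ACGCGT) start at positions 20, 28, 123, 154.
MluI cuts after the first base of each site, so after positions 20, 28, 123, 154.
Linear molecule, 4 cuts → 5 fragments:
  1–20 → 20 bp
  21–28 → 8 bp
  29–123 → 95 bp
  124–154 → 31 bp
  155–176 → 22 bp
Sorted largest to smallest: 95, 31, 22, 20, 8 bp.

95, 31, 22, 20, 8 bp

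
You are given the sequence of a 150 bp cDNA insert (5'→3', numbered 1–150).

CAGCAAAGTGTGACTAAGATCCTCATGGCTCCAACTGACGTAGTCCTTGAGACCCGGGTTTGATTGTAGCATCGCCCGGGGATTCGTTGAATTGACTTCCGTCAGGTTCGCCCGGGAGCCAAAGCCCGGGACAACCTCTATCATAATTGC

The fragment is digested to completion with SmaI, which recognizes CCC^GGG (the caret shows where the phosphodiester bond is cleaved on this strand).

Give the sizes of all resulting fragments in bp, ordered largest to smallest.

55, 36, 23, 22, 14 bp

SmaI sites (CCCGGG) start at positions 53, 75, 111, 125.
SmaI cuts after base 3 of each site, so after positions 55, 77, 113, 127.
Linear molecule, 4 cuts → 5 fragments:
  1–55 → 55 bp
  56–77 → 22 bp
  78–113 → 36 bp
  114–127 → 14 bp
  128–150 → 23 bp
Sorted largest to smallest: 55, 36, 23, 22, 14 bp.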